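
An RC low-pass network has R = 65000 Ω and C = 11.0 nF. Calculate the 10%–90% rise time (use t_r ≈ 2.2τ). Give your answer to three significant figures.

τ = RC = 65000 × 11.0 nF = 0.000715 s.
t_r ≈ 2.2τ = 0.00157 s.

t_r ≈ 0.00157 s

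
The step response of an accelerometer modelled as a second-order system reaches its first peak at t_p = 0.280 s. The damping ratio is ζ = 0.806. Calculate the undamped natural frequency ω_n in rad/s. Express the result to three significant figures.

Peak time t_p = π/ω_d, so ω_d = π/t_p = π/0.280 = 11.2 rad/s.
ω_n = ω_d/√(1−ζ²) = 11.2/√0.350 = 19.0 rad/s.

ω_n ≈ 19.0 rad/s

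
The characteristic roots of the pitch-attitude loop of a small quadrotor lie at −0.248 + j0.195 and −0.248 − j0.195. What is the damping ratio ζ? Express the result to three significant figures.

|pole| = ω_n = √(0.248² + 0.195²) = 0.315 rad/s; ζ = cos θ = σ/ω_n = 0.786.

ζ ≈ 0.786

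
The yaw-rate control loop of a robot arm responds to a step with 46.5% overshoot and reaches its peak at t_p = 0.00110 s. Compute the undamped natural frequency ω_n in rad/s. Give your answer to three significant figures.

ω_n ≈ 2940 rad/s

ζ from %OS: ζ = |ln 0.465|/√(π²+ln²0.465) = 0.237.
From t_p = π/ω_d, ω_d = π/0.00110 = 2860 rad/s, so ω_n = ω_d/√(1−ζ²) = 2940 rad/s.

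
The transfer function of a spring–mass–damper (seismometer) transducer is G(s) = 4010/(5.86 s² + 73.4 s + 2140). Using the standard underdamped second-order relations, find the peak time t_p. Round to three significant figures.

Dividing through by 5.86: denominator becomes s² + 12.53 s + 365.2.
So ω_n = √365.2 = 19.1 rad/s and ζ = 12.53/(2·19.1) = 0.328.
The damped frequency ω_d = ω_n√(1−ζ²) = 18.1 rad/s. t_p = π/ω_d = 0.174 s.

t_p ≈ 0.174 s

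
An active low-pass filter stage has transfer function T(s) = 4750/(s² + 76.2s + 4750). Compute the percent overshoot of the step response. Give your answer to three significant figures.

%OS ≈ 12.4%

Matching coefficients with s² + 2ζω_n s + ω_n² gives ω_n² = 4750 ⇒ ω_n = 68.9 rad/s, and ζ = 76.2/(2ω_n) = 0.553.
%OS = 100·exp(−πζ/√(1−ζ²)) = 12.4%.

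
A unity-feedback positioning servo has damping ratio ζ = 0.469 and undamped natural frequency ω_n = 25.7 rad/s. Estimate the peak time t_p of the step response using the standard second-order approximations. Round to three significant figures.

t_p ≈ 0.138 s

The damped frequency is ω_d = ω_n√(1−ζ²) = 25.7·√(1−0.220) = 22.7 rad/s.
Peak time t_p = π/ω_d = π/22.7 = 0.138 s.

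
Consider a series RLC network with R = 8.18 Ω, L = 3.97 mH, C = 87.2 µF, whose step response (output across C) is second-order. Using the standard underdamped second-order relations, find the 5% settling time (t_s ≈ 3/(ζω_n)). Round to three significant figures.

t_s ≈ 0.00291 s

For a series RLC circuit (capacitor voltage as output), ω_n = 1/√(LC) = 1/√(3.97 mH · 87.2 µF) = 1700 rad/s.
ζ = (R/2)·√(C/L) = (8.18/2)·√(87.2 µF/3.97 mH) = 0.606.
t_s ≈ 3/(ζω_n) = 0.00291 s.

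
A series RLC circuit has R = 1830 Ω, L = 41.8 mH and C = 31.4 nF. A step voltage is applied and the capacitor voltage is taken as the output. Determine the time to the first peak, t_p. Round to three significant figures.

For a series RLC circuit (capacitor voltage as output), ω_n = 1/√(LC) = 1/√(41.8 mH · 31.4 nF) = 27600 rad/s.
ζ = (R/2)·√(C/L) = (1830/2)·√(31.4 nF/41.8 mH) = 0.793.
ω_d = ω_n√(1−ζ²) = 16800 rad/s. t_p = π/ω_d = 0.000187 s.

t_p ≈ 0.000187 s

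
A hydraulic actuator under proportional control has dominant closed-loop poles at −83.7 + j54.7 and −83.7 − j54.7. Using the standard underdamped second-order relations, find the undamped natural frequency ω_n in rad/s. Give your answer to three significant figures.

ω_n ≈ 100 rad/s

With σ = 83.7, ω_d = 54.7: ω_n = √(σ²+ω_d²) = 100 rad/s, ζ = σ/ω_n = 0.837.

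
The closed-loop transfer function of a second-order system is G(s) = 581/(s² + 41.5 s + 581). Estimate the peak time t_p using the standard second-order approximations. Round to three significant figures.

t_p ≈ 0.256 s

Matching coefficients with s² + 2ζω_n s + ω_n² gives ω_n² = 581 ⇒ ω_n = 24.1 rad/s, and ζ = 41.5/(2ω_n) = 0.861.
The damped frequency ω_d = ω_n√(1−ζ²) = 12.3 rad/s. Then t_p = π/ω_d = 0.256 s.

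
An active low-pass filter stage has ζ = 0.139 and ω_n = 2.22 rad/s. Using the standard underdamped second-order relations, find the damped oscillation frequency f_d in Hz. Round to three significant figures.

ω_d = ω_n√(1−ζ²) = 2.22·√0.981 = 2.20 rad/s.
f_d = ω_d/(2π) = 0.350 Hz.

f_d ≈ 0.350 Hz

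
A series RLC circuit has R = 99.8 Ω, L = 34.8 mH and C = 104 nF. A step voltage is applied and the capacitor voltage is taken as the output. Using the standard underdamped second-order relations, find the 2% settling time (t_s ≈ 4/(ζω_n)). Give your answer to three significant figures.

t_s ≈ 0.00279 s

For a series RLC circuit (capacitor voltage as output), ω_n = 1/√(LC) = 1/√(34.8 mH · 104 nF) = 16600 rad/s.
ζ = (R/2)·√(C/L) = (99.8/2)·√(104 nF/34.8 mH) = 0.0863.
t_s ≈ 4/(ζω_n) = 0.00279 s.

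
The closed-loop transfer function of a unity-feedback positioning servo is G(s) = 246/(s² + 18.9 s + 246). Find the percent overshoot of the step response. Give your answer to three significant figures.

%OS ≈ 9.33%

Comparing the denominator to s² + 2ζω_n s + ω_n²: ω_n = √246 = 15.7 rad/s, and 2ζω_n = 18.9 so ζ = 18.9/(2·15.7) = 0.603.
Overshoot: exp(−π·0.603/√(1−0.603²)) = 0.0933, i.e. 9.33%.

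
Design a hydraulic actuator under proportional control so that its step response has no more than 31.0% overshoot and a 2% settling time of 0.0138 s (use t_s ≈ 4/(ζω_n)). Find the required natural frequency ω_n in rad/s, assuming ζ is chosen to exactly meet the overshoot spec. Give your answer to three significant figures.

Inverting the overshoot relation: ζ = |ln 0.310|/√(π² + ln²0.310) = 0.349.
From t_s ≈ 4/(ζω_n): ω_n = 4/(ζ·t_s) = 4/(0.349·0.0138) = 830 rad/s.

ω_n ≈ 830 rad/s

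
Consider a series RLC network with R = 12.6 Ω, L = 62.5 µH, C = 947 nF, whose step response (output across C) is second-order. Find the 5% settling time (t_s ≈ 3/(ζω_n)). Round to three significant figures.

t_s ≈ 0.0000298 s

For a series RLC circuit (capacitor voltage as output), ω_n = 1/√(LC) = 1/√(62.5 µH · 947 nF) = 130000 rad/s.
ζ = (R/2)·√(C/L) = (12.6/2)·√(947 nF/62.5 µH) = 0.775.
t_s ≈ 3/(ζω_n) = 0.0000298 s.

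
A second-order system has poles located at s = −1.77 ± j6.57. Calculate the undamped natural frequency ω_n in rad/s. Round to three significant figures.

The poles are at −σ ± jω_d with σ = 1.77 and ω_d = 6.57, so ω_n = √(σ²+ω_d²) = 6.80 rad/s and ζ = σ/ω_n = 0.260.

ω_n ≈ 6.80 rad/s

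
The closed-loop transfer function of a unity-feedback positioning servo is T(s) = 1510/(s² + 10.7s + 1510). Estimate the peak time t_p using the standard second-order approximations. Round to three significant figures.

t_p ≈ 0.0816 s

Comparing the denominator to s² + 2ζω_n s + ω_n²: ω_n = √1510 = 38.9 rad/s, and 2ζω_n = 10.7 so ζ = 10.7/(2·38.9) = 0.138.
ω_d = 38.9·√(1 − 0.138²) = 38.5 rad/s. Then t_p = π/ω_d = 0.0816 s.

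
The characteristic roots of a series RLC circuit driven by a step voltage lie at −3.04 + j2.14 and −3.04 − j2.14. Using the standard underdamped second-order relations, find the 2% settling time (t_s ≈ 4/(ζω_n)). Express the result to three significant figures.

t_s ≈ 1.32 s

For poles at −σ ± jω_d, ζω_n = σ = 3.04, so t_s ≈ 4/σ = 1.32 s.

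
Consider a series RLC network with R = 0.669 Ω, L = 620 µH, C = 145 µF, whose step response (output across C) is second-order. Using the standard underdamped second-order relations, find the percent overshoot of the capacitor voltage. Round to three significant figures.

%OS ≈ 59.8%

For a series RLC circuit (capacitor voltage as output), ω_n = 1/√(LC) = 1/√(620 µH · 145 µF) = 3340 rad/s.
ζ = (R/2)·√(C/L) = (0.669/2)·√(145 µF/620 µH) = 0.162.
Overshoot: exp(−π·0.162/√(1−0.162²)) = 0.598, i.e. 59.8%.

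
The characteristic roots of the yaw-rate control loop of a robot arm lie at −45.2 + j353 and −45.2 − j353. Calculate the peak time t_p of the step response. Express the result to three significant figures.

t_p = π/ω_d with ω_d = 353 (the imaginary part), so t_p = 0.00890 s.

t_p ≈ 0.00890 s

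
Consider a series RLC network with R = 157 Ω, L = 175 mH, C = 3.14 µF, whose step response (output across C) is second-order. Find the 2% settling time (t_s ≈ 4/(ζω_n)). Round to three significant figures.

For a series RLC circuit (capacitor voltage as output), ω_n = 1/√(LC) = 1/√(175 mH · 3.14 µF) = 1350 rad/s.
ζ = (R/2)·√(C/L) = (157/2)·√(3.14 µF/175 mH) = 0.333.
t_s ≈ 4/(ζω_n) = 0.00892 s.

t_s ≈ 0.00892 s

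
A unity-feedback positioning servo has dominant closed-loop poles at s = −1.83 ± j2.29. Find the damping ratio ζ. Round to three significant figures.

ζ ≈ 0.624

|pole| = ω_n = √(1.83² + 2.29²) = 2.93 rad/s; ζ = cos θ = σ/ω_n = 0.624.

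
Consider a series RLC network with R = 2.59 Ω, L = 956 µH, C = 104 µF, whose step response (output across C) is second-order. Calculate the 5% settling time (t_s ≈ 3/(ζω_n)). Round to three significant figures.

t_s ≈ 0.00221 s

For a series RLC circuit (capacitor voltage as output), ω_n = 1/√(LC) = 1/√(956 µH · 104 µF) = 3170 rad/s.
ζ = (R/2)·√(C/L) = (2.59/2)·√(104 µF/956 µH) = 0.427.
t_s ≈ 3/(ζω_n) = 0.00221 s.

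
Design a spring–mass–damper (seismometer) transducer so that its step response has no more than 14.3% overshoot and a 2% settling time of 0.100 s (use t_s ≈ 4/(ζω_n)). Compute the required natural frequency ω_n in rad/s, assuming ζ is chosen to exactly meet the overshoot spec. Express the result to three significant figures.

From %OS = 100·exp(−πζ/√(1−ζ²)), invert to get ζ = −ln(OS)/√(π² + ln²(OS)) with OS = 0.143.
−ln 0.143 = 1.945, so ζ = 1.945/√(π² + 3.783) = 0.526.
Then ω_n = 4/(ζ t_s) = 4/(0.526 × 0.100) = 76.0 rad/s.

ω_n ≈ 76.0 rad/s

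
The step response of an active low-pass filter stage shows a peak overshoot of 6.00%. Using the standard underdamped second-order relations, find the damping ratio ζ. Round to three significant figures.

ζ ≈ 0.667

Inverting the overshoot relation: ζ = |ln 0.0600|/√(π² + ln²0.0600) = 0.667.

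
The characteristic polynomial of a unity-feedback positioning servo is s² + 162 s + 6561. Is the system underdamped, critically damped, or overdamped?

a² − 4b = 162² − 4·6561 = 0 (repeated real root); the system is critically damped.

critically damped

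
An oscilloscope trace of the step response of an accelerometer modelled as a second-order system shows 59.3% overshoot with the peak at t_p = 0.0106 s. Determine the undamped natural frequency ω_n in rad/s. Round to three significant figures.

From the overshoot, ζ = −ln(OS)/√(π²+ln²(OS)) = 0.164.
From t_p = π/ω_d, ω_d = π/0.0106 = 296 rad/s, so ω_n = ω_d/√(1−ζ²) = 300 rad/s.

ω_n ≈ 300 rad/s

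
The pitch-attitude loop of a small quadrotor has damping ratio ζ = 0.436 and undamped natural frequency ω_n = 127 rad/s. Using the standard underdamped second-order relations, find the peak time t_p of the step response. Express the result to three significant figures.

t_p ≈ 0.0275 s

The damped frequency is ω_d = ω_n√(1−ζ²) = 127·√(1−0.190) = 114 rad/s.
Peak time t_p = π/ω_d = π/114 = 0.0275 s.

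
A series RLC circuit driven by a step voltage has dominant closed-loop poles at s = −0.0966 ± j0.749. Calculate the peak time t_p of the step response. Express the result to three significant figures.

t_p = π/ω_d with ω_d = 0.749 (the imaginary part), so t_p = 4.19 s.

t_p ≈ 4.19 s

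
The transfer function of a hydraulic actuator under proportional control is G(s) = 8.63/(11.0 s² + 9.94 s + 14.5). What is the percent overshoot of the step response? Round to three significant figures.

%OS ≈ 26.1%

Dividing through by 11.0: denominator becomes s² + 0.9036 s + 1.318.
So ω_n = √1.318 = 1.15 rad/s and ζ = 0.9036/(2·1.15) = 0.394.
Overshoot: exp(−π·0.394/√(1−0.394²)) = 0.261, i.e. 26.1%.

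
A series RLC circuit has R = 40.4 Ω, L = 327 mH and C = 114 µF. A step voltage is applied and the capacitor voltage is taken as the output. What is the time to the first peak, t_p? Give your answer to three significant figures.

t_p ≈ 0.0207 s

For a series RLC circuit (capacitor voltage as output), ω_n = 1/√(LC) = 1/√(327 mH · 114 µF) = 164 rad/s.
ζ = (R/2)·√(C/L) = (40.4/2)·√(114 µF/327 mH) = 0.377.
The damped frequency ω_d = ω_n√(1−ζ²) = 152 rad/s. t_p = π/ω_d = 0.0207 s.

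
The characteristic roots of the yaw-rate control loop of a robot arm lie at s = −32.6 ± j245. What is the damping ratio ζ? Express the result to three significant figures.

ζ ≈ 0.132

With σ = 32.6, ω_d = 245: ω_n = √(σ²+ω_d²) = 247 rad/s, ζ = σ/ω_n = 0.132.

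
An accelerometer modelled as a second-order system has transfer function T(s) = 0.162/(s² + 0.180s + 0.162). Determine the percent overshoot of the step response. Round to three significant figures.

ω_n = √0.162 = 0.402 rad/s; ζ = 0.180/(2·0.402) = 0.224.
Overshoot: exp(−π·0.224/√(1−0.224²)) = 0.486, i.e. 48.6%.

%OS ≈ 48.6%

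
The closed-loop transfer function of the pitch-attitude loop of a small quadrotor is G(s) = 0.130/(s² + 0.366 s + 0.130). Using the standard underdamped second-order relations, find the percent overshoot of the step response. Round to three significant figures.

%OS ≈ 15.7%

Matching coefficients with s² + 2ζω_n s + ω_n² gives ω_n² = 0.130 ⇒ ω_n = 0.361 rad/s, and ζ = 0.366/(2ω_n) = 0.508.
%OS = 100·exp(−πζ/√(1−ζ²)) = 15.7%.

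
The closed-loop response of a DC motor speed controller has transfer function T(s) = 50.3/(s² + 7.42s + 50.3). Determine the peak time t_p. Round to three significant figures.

t_p ≈ 0.520 s

Comparing the denominator to s² + 2ζω_n s + ω_n²: ω_n = √50.3 = 7.09 rad/s, and 2ζω_n = 7.42 so ζ = 7.42/(2·7.09) = 0.523.
ω_d = 7.09·√(1 − 0.523²) = 6.04 rad/s. Then t_p = π/ω_d = 0.520 s.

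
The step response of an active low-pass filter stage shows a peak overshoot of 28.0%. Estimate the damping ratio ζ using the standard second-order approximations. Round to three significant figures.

ζ ≈ 0.376

From %OS = 100·exp(−πζ/√(1−ζ²)), invert to get ζ = −ln(OS)/√(π² + ln²(OS)) with OS = 0.280.
−ln 0.280 = 1.273, so ζ = 1.273/√(π² + 1.620) = 0.376.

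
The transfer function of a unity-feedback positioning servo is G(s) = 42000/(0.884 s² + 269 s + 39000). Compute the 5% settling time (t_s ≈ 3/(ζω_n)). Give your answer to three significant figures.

Dividing through by 0.884: denominator becomes s² + 304.3 s + 44120.
So ω_n = √44120 = 210 rad/s and ζ = 304.3/(2·210) = 0.724.
t_s ≈ 3/(ζω_n) = 0.0197 s.

t_s ≈ 0.0197 s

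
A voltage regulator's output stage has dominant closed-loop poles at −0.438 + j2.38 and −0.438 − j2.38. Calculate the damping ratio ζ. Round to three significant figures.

The poles are at −σ ± jω_d with σ = 0.438 and ω_d = 2.38, so ω_n = √(σ²+ω_d²) = 2.42 rad/s and ζ = σ/ω_n = 0.181.

ζ ≈ 0.181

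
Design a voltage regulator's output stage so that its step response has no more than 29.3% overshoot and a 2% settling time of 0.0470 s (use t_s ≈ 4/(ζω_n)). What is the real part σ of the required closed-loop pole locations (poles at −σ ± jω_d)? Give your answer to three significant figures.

σ ≈ 85.1

The settling-time spec alone fixes σ = ζω_n = 4/t_s = 4/0.0470 = 85.1.
(Overshoot then fixes ζ = 0.364 and hence ω_d = σ·√(1−ζ²)/ζ = 218 rad/s.)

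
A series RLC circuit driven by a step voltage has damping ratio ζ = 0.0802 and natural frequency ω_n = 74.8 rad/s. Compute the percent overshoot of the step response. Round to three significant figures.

%OS ≈ 77.7%

For an underdamped second-order system, %OS = 100·exp(−πζ/√(1−ζ²)).
πζ/√(1−ζ²) = π·0.0802/√(1−0.00643) = 0.2528, so %OS = 100·e^(−0.2528) = 77.7%.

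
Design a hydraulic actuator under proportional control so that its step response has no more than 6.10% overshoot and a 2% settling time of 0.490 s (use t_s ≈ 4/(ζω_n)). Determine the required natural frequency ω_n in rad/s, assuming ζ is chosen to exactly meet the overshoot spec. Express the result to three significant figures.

ω_n ≈ 12.3 rad/s

From %OS = 100·exp(−πζ/√(1−ζ²)), invert to get ζ = −ln(OS)/√(π² + ln²(OS)) with OS = 0.0610.
−ln 0.0610 = 2.797, so ζ = 2.797/√(π² + 7.823) = 0.665.
From t_s ≈ 4/(ζω_n): ω_n = 4/(ζ·t_s) = 4/(0.665·0.490) = 12.3 rad/s.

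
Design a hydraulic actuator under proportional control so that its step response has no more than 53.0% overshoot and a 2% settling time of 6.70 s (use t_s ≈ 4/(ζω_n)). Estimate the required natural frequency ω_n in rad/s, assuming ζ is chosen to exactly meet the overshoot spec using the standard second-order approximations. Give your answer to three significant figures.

ω_n ≈ 3.01 rad/s

Inverting the overshoot relation: ζ = |ln 0.530|/√(π² + ln²0.530) = 0.198.
Then ω_n = 4/(ζ t_s) = 4/(0.198 × 6.70) = 3.01 rad/s.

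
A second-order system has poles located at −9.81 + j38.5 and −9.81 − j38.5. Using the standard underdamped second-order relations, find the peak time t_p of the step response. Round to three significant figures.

t_p ≈ 0.0816 s

t_p = π/ω_d with ω_d = 38.5 (the imaginary part), so t_p = 0.0816 s.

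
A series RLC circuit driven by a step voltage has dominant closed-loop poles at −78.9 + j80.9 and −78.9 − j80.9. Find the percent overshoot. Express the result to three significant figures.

%OS ≈ 4.67%

|pole| = ω_n = √(78.9² + 80.9²) = 113 rad/s; ζ = cos θ = σ/ω_n = 0.698.
%OS = 100·exp(−πζ/√(1−ζ²)) = 4.67%.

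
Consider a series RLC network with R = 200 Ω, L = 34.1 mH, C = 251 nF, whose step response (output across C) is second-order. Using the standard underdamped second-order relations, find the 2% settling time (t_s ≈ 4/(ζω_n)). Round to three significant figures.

For a series RLC circuit (capacitor voltage as output), ω_n = 1/√(LC) = 1/√(34.1 mH · 251 nF) = 10800 rad/s.
ζ = (R/2)·√(C/L) = (200/2)·√(251 nF/34.1 mH) = 0.271.
t_s ≈ 4/(ζω_n) = 0.00136 s.

t_s ≈ 0.00136 s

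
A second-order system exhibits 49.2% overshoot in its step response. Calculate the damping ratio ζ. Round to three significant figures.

ζ ≈ 0.220

Inverting the overshoot relation: ζ = |ln 0.492|/√(π² + ln²0.492) = 0.220.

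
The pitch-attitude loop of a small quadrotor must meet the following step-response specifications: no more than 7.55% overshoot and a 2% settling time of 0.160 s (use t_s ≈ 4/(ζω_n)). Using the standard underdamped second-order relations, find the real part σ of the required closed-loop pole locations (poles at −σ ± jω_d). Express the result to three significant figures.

σ ≈ 25.0

The settling-time spec alone fixes σ = ζω_n = 4/t_s = 4/0.160 = 25.0.
(Overshoot then fixes ζ = 0.635 and hence ω_d = σ·√(1−ζ²)/ζ = 30.4 rad/s.)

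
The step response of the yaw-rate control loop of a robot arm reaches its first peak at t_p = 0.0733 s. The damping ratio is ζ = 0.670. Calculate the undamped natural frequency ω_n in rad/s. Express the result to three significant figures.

Peak time t_p = π/ω_d, so ω_d = π/t_p = π/0.0733 = 42.9 rad/s.
ω_n = ω_d/√(1−ζ²) = 42.9/√0.551 = 57.7 rad/s.

ω_n ≈ 57.7 rad/s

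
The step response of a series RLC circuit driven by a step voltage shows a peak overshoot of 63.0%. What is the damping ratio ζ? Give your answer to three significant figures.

ζ ≈ 0.146

Inverting the overshoot relation: ζ = |ln 0.630|/√(π² + ln²0.630) = 0.146.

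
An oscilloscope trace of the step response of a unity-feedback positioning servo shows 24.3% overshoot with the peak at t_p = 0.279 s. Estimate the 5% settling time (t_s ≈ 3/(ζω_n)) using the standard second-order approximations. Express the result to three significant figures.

From the overshoot, ζ = −ln(OS)/√(π²+ln²(OS)) = 0.411.
t_p = π/ω_d ⇒ ω_d = 11.3 rad/s; then ω_n = ω_d/√(1−ζ²) = 12.3 rad/s.
t_s ≈ 3/(ζω_n) = 3/(0.411·12.3) = 0.592 s.

t_s ≈ 0.592 s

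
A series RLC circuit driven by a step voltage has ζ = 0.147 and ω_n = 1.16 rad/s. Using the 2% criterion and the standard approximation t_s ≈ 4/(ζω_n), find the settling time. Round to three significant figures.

t_s ≈ 23.5 s

t_s ≈ 4/(ζω_n) = 4/(0.147 × 1.16) = 23.5 s.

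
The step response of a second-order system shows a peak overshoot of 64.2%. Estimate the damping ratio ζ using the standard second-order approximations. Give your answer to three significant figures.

ζ ≈ 0.140

From %OS = 100·exp(−πζ/√(1−ζ²)), invert to get ζ = −ln(OS)/√(π² + ln²(OS)) with OS = 0.642.
−ln 0.642 = 0.4432, so ζ = 0.4432/√(π² + 0.1964) = 0.140.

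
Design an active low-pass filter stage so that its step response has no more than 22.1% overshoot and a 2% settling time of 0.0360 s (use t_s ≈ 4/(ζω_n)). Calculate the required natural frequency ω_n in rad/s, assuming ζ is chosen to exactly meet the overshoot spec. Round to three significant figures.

From %OS = 100·exp(−πζ/√(1−ζ²)), invert to get ζ = −ln(OS)/√(π² + ln²(OS)) with OS = 0.221.
−ln 0.221 = 1.510, so ζ = 1.510/√(π² + 2.279) = 0.433.
From t_s ≈ 4/(ζω_n): ω_n = 4/(ζ·t_s) = 4/(0.433·0.0360) = 257 rad/s.

ω_n ≈ 257 rad/s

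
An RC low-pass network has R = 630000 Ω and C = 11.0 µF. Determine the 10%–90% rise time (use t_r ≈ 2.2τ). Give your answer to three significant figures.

t_r ≈ 15.2 s

τ = RC = 630000 × 11.0 µF = 6.93 s.
t_r ≈ 2.2τ = 15.2 s.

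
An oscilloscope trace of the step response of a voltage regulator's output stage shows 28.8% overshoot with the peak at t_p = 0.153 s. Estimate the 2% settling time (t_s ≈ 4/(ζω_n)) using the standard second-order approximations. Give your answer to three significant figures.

t_s ≈ 0.492 s

The overshoot fixes ζ = −ln(OS)/√(π²+ln²(OS)) = 0.368.
t_p = π/ω_d ⇒ ω_d = 20.5 rad/s; then ω_n = ω_d/√(1−ζ²) = 22.1 rad/s.
t_s ≈ 4/(ζω_n) = 4/(0.368·22.1) = 0.492 s.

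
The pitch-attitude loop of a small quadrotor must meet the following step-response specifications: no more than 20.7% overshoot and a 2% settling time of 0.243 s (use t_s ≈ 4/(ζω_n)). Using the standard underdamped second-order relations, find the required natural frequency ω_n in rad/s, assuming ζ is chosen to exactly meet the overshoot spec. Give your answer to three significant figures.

From %OS = 100·exp(−πζ/√(1−ζ²)), invert to get ζ = −ln(OS)/√(π² + ln²(OS)) with OS = 0.207.
−ln 0.207 = 1.575, so ζ = 1.575/√(π² + 2.481) = 0.448.
From t_s ≈ 4/(ζω_n): ω_n = 4/(ζ·t_s) = 4/(0.448·0.243) = 36.7 rad/s.

ω_n ≈ 36.7 rad/s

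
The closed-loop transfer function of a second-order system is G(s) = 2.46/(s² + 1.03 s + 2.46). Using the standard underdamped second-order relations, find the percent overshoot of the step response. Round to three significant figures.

%OS ≈ 33.6%

ω_n = √2.46 = 1.57 rad/s; ζ = 1.03/(2·1.57) = 0.328.
Overshoot: exp(−π·0.328/√(1−0.328²)) = 0.336, i.e. 33.6%.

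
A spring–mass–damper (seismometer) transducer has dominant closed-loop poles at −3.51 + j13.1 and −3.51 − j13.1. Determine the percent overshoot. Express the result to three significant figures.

%OS ≈ 43.1%

With σ = 3.51, ω_d = 13.1: ω_n = √(σ²+ω_d²) = 13.6 rad/s, ζ = σ/ω_n = 0.259.
Overshoot: exp(−π·0.259/√(1−0.259²)) = 0.431, i.e. 43.1%.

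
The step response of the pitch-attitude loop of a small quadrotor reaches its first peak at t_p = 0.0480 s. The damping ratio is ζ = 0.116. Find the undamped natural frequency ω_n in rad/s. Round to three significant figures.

ω_n ≈ 65.9 rad/s

Peak time t_p = π/ω_d, so ω_d = π/t_p = π/0.0480 = 65.4 rad/s.
ω_n = ω_d/√(1−ζ²) = 65.4/√0.987 = 65.9 rad/s.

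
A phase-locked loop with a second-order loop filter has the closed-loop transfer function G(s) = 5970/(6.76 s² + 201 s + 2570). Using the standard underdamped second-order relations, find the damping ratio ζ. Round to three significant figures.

ζ ≈ 0.762

Dividing through by 6.76: denominator becomes s² + 29.73 s + 380.2.
So ω_n = √380.2 = 19.5 rad/s and ζ = 29.73/(2·19.5) = 0.762.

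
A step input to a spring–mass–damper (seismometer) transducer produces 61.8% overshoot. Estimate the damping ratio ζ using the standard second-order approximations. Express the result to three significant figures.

From %OS = 100·exp(−πζ/√(1−ζ²)), invert to get ζ = −ln(OS)/√(π² + ln²(OS)) with OS = 0.618.
−ln 0.618 = 0.4813, so ζ = 0.4813/√(π² + 0.2316) = 0.151.

ζ ≈ 0.151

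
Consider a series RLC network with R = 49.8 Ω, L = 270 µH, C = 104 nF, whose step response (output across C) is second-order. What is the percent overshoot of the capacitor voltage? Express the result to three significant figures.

For a series RLC circuit (capacitor voltage as output), ω_n = 1/√(LC) = 1/√(270 µH · 104 nF) = 189000 rad/s.
ζ = (R/2)·√(C/L) = (49.8/2)·√(104 nF/270 µH) = 0.489.
%OS = 100 e^{−πζ/√(1−ζ²)} with ζ = 0.489 gives 17.2%.

%OS ≈ 17.2%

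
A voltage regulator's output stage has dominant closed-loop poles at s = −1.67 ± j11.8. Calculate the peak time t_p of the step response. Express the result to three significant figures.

t_p = π/ω_d with ω_d = 11.8 (the imaginary part), so t_p = 0.266 s.

t_p ≈ 0.266 s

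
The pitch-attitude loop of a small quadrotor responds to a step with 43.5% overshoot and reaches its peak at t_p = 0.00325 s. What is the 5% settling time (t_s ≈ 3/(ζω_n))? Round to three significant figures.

ζ from %OS: ζ = |ln 0.435|/√(π²+ln²0.435) = 0.256.
t_p = π/ω_d ⇒ ω_d = 967 rad/s; then ω_n = ω_d/√(1−ζ²) = 1000 rad/s.
t_s ≈ 3/(ζω_n) = 3/(0.256·1000) = 0.0117 s.

t_s ≈ 0.0117 s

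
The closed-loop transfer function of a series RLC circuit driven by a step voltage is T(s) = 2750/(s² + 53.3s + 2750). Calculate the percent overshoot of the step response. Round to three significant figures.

Matching coefficients with s² + 2ζω_n s + ω_n² gives ω_n² = 2750 ⇒ ω_n = 52.4 rad/s, and ζ = 53.3/(2ω_n) = 0.508.
%OS = 100·exp(−πζ/√(1−ζ²)) = 15.7%.

%OS ≈ 15.7%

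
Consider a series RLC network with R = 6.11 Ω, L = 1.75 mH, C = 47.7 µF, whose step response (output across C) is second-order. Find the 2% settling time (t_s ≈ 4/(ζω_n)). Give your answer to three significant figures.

For a series RLC circuit (capacitor voltage as output), ω_n = 1/√(LC) = 1/√(1.75 mH · 47.7 µF) = 3460 rad/s.
ζ = (R/2)·√(C/L) = (6.11/2)·√(47.7 µF/1.75 mH) = 0.504.
t_s ≈ 4/(ζω_n) = 0.00229 s.

t_s ≈ 0.00229 s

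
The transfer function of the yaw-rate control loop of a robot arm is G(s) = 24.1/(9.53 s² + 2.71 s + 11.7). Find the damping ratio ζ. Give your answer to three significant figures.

ζ ≈ 0.128

Dividing through by 9.53: denominator becomes s² + 0.2844 s + 1.228.
So ω_n = √1.228 = 1.11 rad/s and ζ = 0.2844/(2·1.11) = 0.128.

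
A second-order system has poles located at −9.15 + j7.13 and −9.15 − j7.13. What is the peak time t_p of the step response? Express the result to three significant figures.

t_p = π/ω_d with ω_d = 7.13 (the imaginary part), so t_p = 0.441 s.

t_p ≈ 0.441 s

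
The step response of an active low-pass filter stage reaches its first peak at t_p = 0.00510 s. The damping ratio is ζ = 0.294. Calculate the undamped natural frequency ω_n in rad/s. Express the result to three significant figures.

ω_n ≈ 644 rad/s

Peak time t_p = π/ω_d, so ω_d = π/t_p = π/0.00510 = 616 rad/s.
ω_n = ω_d/√(1−ζ²) = 616/√0.914 = 644 rad/s.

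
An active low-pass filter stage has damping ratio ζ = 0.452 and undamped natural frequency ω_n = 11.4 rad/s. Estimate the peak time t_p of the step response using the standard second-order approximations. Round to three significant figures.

t_p ≈ 0.309 s

The damped frequency is ω_d = ω_n√(1−ζ²) = 11.4·√(1−0.204) = 10.2 rad/s.
Peak time t_p = π/ω_d = π/10.2 = 0.309 s.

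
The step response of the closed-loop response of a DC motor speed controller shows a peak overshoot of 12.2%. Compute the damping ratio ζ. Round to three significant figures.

ζ ≈ 0.556

From %OS = 100·exp(−πζ/√(1−ζ²)), invert to get ζ = −ln(OS)/√(π² + ln²(OS)) with OS = 0.122.
−ln 0.122 = 2.104, so ζ = 2.104/√(π² + 4.426) = 0.556.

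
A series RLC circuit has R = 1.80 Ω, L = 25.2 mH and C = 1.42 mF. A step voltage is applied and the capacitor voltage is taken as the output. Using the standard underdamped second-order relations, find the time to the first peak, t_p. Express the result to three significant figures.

For a series RLC circuit (capacitor voltage as output), ω_n = 1/√(LC) = 1/√(25.2 mH · 1.42 mF) = 167 rad/s.
ζ = (R/2)·√(C/L) = (1.80/2)·√(1.42 mF/25.2 mH) = 0.214.
ω_d = ω_n√(1−ζ²) = 163 rad/s. t_p = π/ω_d = 0.0192 s.

t_p ≈ 0.0192 s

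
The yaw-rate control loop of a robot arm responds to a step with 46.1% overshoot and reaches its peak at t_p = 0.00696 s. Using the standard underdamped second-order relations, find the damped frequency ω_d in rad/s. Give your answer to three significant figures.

ω_d ≈ 451 rad/s

t_p = π/ω_d, so ω_d = π/0.00696 = 451 rad/s.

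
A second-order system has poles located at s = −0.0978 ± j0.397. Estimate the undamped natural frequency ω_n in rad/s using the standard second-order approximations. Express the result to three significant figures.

|pole| = ω_n = √(0.0978² + 0.397²) = 0.409 rad/s; ζ = cos θ = σ/ω_n = 0.239.

ω_n ≈ 0.409 rad/s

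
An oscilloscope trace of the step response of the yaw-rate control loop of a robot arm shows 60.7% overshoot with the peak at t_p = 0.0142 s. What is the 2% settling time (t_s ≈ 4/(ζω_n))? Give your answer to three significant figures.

ζ from %OS: ζ = |ln 0.607|/√(π²+ln²0.607) = 0.157.
t_p = π/ω_d ⇒ ω_d = 221 rad/s; then ω_n = ω_d/√(1−ζ²) = 224 rad/s.
t_s ≈ 4/(ζω_n) = 4/(0.157·224) = 0.114 s.

t_s ≈ 0.114 s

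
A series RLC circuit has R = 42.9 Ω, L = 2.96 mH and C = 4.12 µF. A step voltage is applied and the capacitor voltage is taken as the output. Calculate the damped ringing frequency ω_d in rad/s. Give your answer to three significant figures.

ω_d ≈ 5430 rad/s

For a series RLC circuit (capacitor voltage as output), ω_n = 1/√(LC) = 1/√(2.96 mH · 4.12 µF) = 9060 rad/s.
ζ = (R/2)·√(C/L) = (42.9/2)·√(4.12 µF/2.96 mH) = 0.800.
The damped frequency ω_d = ω_n√(1−ζ²) = 5430 rad/s.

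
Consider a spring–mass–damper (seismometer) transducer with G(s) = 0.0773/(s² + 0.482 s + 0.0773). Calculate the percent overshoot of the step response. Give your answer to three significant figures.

Comparing the denominator to s² + 2ζω_n s + ω_n²: ω_n = √0.0773 = 0.278 rad/s, and 2ζω_n = 0.482 so ζ = 0.482/(2·0.278) = 0.867.
%OS = 100 e^{−πζ/√(1−ζ²)} with ζ = 0.867 gives 0.425%.

%OS ≈ 0.425%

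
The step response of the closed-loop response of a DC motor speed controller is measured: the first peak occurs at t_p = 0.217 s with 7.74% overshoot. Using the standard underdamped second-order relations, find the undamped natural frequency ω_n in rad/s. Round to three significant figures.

The overshoot fixes ζ = −ln(OS)/√(π²+ln²(OS)) = 0.632.
t_p = π/ω_d ⇒ ω_d = 14.5 rad/s; then ω_n = ω_d/√(1−ζ²) = 18.7 rad/s.

ω_n ≈ 18.7 rad/s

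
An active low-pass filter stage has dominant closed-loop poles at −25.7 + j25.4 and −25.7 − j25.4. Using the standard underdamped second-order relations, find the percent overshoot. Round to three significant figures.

%OS ≈ 4.16%

|pole| = ω_n = √(25.7² + 25.4²) = 36.1 rad/s; ζ = cos θ = σ/ω_n = 0.711.
Overshoot: exp(−π·0.711/√(1−0.711²)) = 0.0416, i.e. 4.16%.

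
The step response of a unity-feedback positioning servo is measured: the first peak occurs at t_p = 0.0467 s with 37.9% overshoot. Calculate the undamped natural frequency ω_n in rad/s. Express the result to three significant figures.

ω_n ≈ 70.4 rad/s

ζ from %OS: ζ = |ln 0.379|/√(π²+ln²0.379) = 0.295.
t_p = π/ω_d ⇒ ω_d = 67.3 rad/s; then ω_n = ω_d/√(1−ζ²) = 70.4 rad/s.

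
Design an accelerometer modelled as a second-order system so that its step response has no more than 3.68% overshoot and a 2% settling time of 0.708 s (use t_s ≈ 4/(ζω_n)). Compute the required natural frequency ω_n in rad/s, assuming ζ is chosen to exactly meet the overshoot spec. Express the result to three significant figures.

ω_n ≈ 7.80 rad/s

From %OS = 100·exp(−πζ/√(1−ζ²)), invert to get ζ = −ln(OS)/√(π² + ln²(OS)) with OS = 0.0368.
−ln 0.0368 = 3.302, so ζ = 3.302/√(π² + 10.90) = 0.725.
Then ω_n = 4/(ζ t_s) = 4/(0.725 × 0.708) = 7.80 rad/s.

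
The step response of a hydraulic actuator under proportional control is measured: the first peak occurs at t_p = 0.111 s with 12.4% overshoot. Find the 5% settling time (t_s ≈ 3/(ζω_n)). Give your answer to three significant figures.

The overshoot fixes ζ = −ln(OS)/√(π²+ln²(OS)) = 0.553.
t_p = π/ω_d ⇒ ω_d = 28.3 rad/s; then ω_n = ω_d/√(1−ζ²) = 34.0 rad/s.
t_s ≈ 3/(ζω_n) = 3/(0.553·34.0) = 0.160 s.

t_s ≈ 0.160 s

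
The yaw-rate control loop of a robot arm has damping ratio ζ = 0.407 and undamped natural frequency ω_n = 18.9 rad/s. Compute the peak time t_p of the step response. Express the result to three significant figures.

t_p ≈ 0.182 s

The damped frequency is ω_d = ω_n√(1−ζ²) = 18.9·√(1−0.166) = 17.3 rad/s.
Peak time t_p = π/ω_d = π/17.3 = 0.182 s.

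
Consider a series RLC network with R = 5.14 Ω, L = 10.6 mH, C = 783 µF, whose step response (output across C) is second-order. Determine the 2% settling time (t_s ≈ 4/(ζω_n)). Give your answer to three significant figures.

For a series RLC circuit (capacitor voltage as output), ω_n = 1/√(LC) = 1/√(10.6 mH · 783 µF) = 347 rad/s.
ζ = (R/2)·√(C/L) = (5.14/2)·√(783 µF/10.6 mH) = 0.698.
t_s ≈ 4/(ζω_n) = 0.0165 s.

t_s ≈ 0.0165 s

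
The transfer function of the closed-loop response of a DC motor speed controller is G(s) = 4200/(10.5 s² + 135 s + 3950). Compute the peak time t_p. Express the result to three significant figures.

t_p ≈ 0.172 s

Dividing through by 10.5: denominator becomes s² + 12.86 s + 376.2.
So ω_n = √376.2 = 19.4 rad/s and ζ = 12.86/(2·19.4) = 0.331.
ω_d = ω_n√(1−ζ²) = 18.3 rad/s. t_p = π/ω_d = 0.172 s.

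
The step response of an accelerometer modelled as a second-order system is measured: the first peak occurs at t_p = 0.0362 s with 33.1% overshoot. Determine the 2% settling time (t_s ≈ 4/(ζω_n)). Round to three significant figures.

t_s ≈ 0.131 s

From the overshoot, ζ = −ln(OS)/√(π²+ln²(OS)) = 0.332.
From t_p = π/ω_d, ω_d = π/0.0362 = 86.8 rad/s, so ω_n = ω_d/√(1−ζ²) = 92.0 rad/s.
t_s ≈ 4/(ζω_n) = 4/(0.332·92.0) = 0.131 s.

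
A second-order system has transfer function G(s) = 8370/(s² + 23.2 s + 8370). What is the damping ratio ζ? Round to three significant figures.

ω_n = √8370 = 91.5 rad/s; ζ = 23.2/(2·91.5) = 0.127.

ζ ≈ 0.127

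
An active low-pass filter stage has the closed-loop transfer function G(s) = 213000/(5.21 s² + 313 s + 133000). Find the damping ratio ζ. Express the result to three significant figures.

Dividing through by 5.21: denominator becomes s² + 60.08 s + 25530.
So ω_n = √25530 = 160 rad/s and ζ = 60.08/(2·160) = 0.188.

ζ ≈ 0.188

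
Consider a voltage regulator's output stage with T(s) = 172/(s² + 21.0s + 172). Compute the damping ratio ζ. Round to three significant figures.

ζ ≈ 0.801

ω_n = √172 = 13.1 rad/s; ζ = 21.0/(2·13.1) = 0.801.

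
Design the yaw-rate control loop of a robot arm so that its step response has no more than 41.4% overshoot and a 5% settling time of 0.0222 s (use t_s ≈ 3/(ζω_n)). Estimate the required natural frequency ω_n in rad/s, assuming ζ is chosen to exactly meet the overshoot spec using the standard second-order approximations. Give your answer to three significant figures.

ω_n ≈ 500 rad/s

From %OS = 100·exp(−πζ/√(1−ζ²)), invert to get ζ = −ln(OS)/√(π² + ln²(OS)) with OS = 0.414.
−ln 0.414 = 0.8819, so ζ = 0.8819/√(π² + 0.7777) = 0.270.
From t_s ≈ 3/(ζω_n): ω_n = 3/(ζ·t_s) = 3/(0.270·0.0222) = 500 rad/s.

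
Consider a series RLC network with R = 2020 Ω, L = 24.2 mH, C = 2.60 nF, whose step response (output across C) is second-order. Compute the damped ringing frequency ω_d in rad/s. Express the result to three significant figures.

ω_d ≈ 119000 rad/s

For a series RLC circuit (capacitor voltage as output), ω_n = 1/√(LC) = 1/√(24.2 mH · 2.60 nF) = 126000 rad/s.
ζ = (R/2)·√(C/L) = (2020/2)·√(2.60 nF/24.2 mH) = 0.331.
The damped frequency ω_d = ω_n√(1−ζ²) = 119000 rad/s.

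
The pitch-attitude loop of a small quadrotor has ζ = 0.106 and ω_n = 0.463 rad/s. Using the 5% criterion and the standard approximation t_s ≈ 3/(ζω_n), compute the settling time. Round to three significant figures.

t_s ≈ 61.1 s

t_s ≈ 3/(ζω_n) = 3/(0.106 × 0.463) = 61.1 s.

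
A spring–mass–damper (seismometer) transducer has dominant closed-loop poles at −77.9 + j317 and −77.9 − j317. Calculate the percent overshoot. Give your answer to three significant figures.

%OS ≈ 46.2%

With σ = 77.9, ω_d = 317: ω_n = √(σ²+ω_d²) = 326 rad/s, ζ = σ/ω_n = 0.239.
Overshoot: exp(−π·0.239/√(1−0.239²)) = 0.462, i.e. 46.2%.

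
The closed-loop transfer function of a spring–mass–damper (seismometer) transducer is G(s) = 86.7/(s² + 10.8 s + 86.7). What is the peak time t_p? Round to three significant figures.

t_p ≈ 0.414 s

ω_n = √86.7 = 9.31 rad/s; ζ = 10.8/(2·9.31) = 0.580.
The damped frequency ω_d = ω_n√(1−ζ²) = 7.59 rad/s. Then t_p = π/ω_d = 0.414 s.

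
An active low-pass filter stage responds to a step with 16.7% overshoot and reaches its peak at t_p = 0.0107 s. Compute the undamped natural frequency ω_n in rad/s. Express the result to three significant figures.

The overshoot fixes ζ = −ln(OS)/√(π²+ln²(OS)) = 0.495.
t_p = π/ω_d ⇒ ω_d = 294 rad/s; then ω_n = ω_d/√(1−ζ²) = 338 rad/s.

ω_n ≈ 338 rad/s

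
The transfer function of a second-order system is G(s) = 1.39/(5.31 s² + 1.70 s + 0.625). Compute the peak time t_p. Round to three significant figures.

t_p ≈ 10.4 s

Dividing through by 5.31: denominator becomes s² + 0.3202 s + 0.1177.
So ω_n = √0.1177 = 0.343 rad/s and ζ = 0.3202/(2·0.343) = 0.467.
ω_d = 0.343·√(1 − 0.467²) = 0.303 rad/s. t_p = π/ω_d = 10.4 s.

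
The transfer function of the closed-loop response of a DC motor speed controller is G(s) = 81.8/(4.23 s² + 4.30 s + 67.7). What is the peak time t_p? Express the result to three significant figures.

Dividing through by 4.23: denominator becomes s² + 1.017 s + 16.00.
So ω_n = √16.00 = 4.00 rad/s and ζ = 1.017/(2·4.00) = 0.127.
ω_d = ω_n√(1−ζ²) = 3.97 rad/s. t_p = π/ω_d = 0.792 s.

t_p ≈ 0.792 s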